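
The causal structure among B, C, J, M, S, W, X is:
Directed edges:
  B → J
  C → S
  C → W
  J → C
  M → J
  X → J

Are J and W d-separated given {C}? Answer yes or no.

Bayes-Ball from J | {C} reaches {B,M,X}.
W ∉ reach(J|{C}) ⇒ J ⊥ W | {C}.

Yes — J ⊥ W | {C}.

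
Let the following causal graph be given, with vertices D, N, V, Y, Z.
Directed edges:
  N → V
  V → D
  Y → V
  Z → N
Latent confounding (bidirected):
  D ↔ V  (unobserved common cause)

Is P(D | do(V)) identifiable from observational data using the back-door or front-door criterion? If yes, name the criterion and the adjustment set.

desc(V)\{V}={D}; candidates ⊆ {N,Y,Z}.
V↔D: latent back-door arc(s) into V.
size 0: {}; under {} V still reaches {D,N,Y,Z} ∋ D.
size 1: {N}, {Y}, {Z}; under {N} V still reaches {D,Y} ∋ D.
size 2: {N,Y}, {N,Z}, {Y,Z}; under {N,Y} V still reaches {D} ∋ D.
V↔D cannot be blocked by any observed set — no back-door set.
No mediator lies on a directed V→…→D path.
Neither criterion identifies P(D|do(V)) in this graph.

P(D|do(V)): not identifiable (no BD/FD set).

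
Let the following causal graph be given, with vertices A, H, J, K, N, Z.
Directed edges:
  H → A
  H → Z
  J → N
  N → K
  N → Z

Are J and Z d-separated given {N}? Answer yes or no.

Bayes-Ball from J | {N} reaches ∅.
Z ∉ reach(J|{N}) ⇒ J ⊥ Z | {N}.

Yes — J ⊥ Z | {N}.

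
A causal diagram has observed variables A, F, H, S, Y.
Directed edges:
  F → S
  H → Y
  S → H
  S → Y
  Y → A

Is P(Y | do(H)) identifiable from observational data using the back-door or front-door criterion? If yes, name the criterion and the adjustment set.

desc(H)\{H}={A,Y}; candidates ⊆ {F,S}.
size 0: {}; under {} H still reaches {A,F,S,Y} ∋ Y.
{S}: H⊥Y given {S} in G with H→· removed — back-door holds.
P(Y|do(H)) = Σ_{S} P(Y|H,S)·P(S).

P(Y|do(H)): backdoor, adjust for {S}.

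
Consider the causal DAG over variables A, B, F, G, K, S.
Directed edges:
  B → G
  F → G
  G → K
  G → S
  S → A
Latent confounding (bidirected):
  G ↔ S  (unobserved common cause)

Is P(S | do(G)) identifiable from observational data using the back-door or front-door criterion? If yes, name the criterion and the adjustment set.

P(S|do(G)): not identifiable (no BD/FD set).

desc(G)\{G}={A,K,S}; candidates ⊆ {B,F}.
G↔S: latent back-door arc(s) into G.
size 0: {}; under {} G still reaches {A,B,F,S} ∋ S.
size 1: {B}, {F}; under {B} G still reaches {A,F,S} ∋ S.
size 2: {B,F}; under {B,F} G still reaches {A,S} ∋ S.
G↔S cannot be blocked by any observed set — no back-door set.
No mediator lies on a directed G→…→S path.
Neither criterion identifies P(S|do(G)) in this graph.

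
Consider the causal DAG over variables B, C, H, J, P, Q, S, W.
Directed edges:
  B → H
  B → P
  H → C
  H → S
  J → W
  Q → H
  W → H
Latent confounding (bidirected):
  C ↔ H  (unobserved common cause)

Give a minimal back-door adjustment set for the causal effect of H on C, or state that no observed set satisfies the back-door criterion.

H→C: no observed back-door set.

desc(H)\{H}={C,S}; candidates ⊆ {B,J,P,Q,W}.
H↔C: latent back-door arc(s) into H.
size 0: {}; under {} H still reaches {B,C,J,P,Q,W} ∋ C.
size 1: {B}, {J}, {P} …(+2); under {B} H still reaches {C,J,Q,W} ∋ C.
size 2: {B,J}, {B,P}, {B,Q} …(+7); under {B,J} H still reaches {C,Q,W} ∋ C.
H↔C cannot be blocked by any observed set — no back-door set.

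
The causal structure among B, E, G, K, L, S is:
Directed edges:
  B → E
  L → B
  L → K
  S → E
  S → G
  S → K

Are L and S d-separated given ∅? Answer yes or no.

Yes — L ⊥ S | ∅.

Bayes-Ball from L | ∅ reaches {B,E,K}.
S ∉ reach(L|∅) ⇒ L ⊥ S | ∅.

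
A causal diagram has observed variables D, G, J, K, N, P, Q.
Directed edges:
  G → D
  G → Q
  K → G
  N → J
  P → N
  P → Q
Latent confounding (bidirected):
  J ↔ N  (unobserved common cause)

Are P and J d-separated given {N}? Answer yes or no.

Bayes-Ball from P | {N} reaches {J,Q}.
J ∈ reach(P|{N}) ⇒ P ⊥̸ J | {N}.

No — P and J are d-connected given {N}.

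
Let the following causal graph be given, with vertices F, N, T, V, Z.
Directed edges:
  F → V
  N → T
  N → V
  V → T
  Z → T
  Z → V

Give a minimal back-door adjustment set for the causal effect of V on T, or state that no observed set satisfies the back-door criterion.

V→T: minimal back-door set {N, Z}.

desc(V)\{V}={T}; candidates ⊆ {F,N,Z}.
size 0: {}; under {} V still reaches {F,N,T,Z} ∋ T.
size 1: {F}, {N}, {Z}; under {F} V still reaches {N,T,Z} ∋ T.
{N,Z}: V⊥T given {N,Z} in G with V→· removed — back-door holds.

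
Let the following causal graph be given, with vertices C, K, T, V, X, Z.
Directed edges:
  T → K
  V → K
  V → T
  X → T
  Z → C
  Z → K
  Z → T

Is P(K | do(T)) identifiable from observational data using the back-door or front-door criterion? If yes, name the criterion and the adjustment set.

desc(T)\{T}={K}; candidates ⊆ {C,V,X,Z}.
size 0: {}; under {} T still reaches {C,K,V,X,Z} ∋ K.
size 1: {C}, {V}, {X} …(+1); under {C} T still reaches {K,V,X,Z} ∋ K.
{V,Z}: T⊥K given {V,Z} in G with T→· removed — back-door holds.
P(K|do(T)) = Σ_{V,Z} P(K|T,V,Z)·P(V,Z).

P(K|do(T)): backdoor, adjust for {V, Z}.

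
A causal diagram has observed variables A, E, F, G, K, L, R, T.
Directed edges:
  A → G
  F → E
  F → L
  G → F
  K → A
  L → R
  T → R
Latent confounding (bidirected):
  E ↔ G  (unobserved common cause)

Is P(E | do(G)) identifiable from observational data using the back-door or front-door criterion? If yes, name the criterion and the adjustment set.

P(E|do(G)): frontdoor, adjust for {F}.

desc(G)\{G}={E,F,L,R}; candidates ⊆ {A,K,T}.
G↔E: latent back-door arc(s) into G.
size 0: {}; under {} G still reaches {A,E,K} ∋ E.
size 1: {A}, {K}, {T}; under {A} G still reaches {E} ∋ E.
size 2: {A,K}, {A,T}, {K,T}; under {A,K} G still reaches {E} ∋ E.
G↔E cannot be blocked by any observed set — no back-door set.
{F}: (i) intercepts every directed G→E path; (ii) no back-door G→{F}; (iii) {G} blocks every back-door {F}→E. Front-door holds.
P(E|do(G)) = Σ_{F} P(F|G) Σ_{G'} P(E|F,G')P(G').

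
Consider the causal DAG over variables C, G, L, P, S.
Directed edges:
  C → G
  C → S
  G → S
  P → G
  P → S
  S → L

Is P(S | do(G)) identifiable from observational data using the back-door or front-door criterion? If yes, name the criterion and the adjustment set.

P(S|do(G)): backdoor, adjust for {C, P}.

desc(G)\{G}={L,S}; candidates ⊆ {C,P}.
size 0: {}; under {} G still reaches {C,L,P,S} ∋ S.
size 1: {C}, {P}; under {C} G still reaches {L,P,S} ∋ S.
{C,P}: G⊥S given {C,P} in G with G→· removed — back-door holds.
P(S|do(G)) = Σ_{C,P} P(S|G,C,P)·P(C,P).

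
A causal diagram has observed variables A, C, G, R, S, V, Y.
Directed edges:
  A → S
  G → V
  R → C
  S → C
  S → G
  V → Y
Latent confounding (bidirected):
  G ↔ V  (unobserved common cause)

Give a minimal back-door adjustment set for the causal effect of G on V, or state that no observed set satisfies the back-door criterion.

G→V: no observed back-door set.

desc(G)\{G}={V,Y}; candidates ⊆ {A,C,R,S}.
G↔V: latent back-door arc(s) into G.
size 0: {}; under {} G still reaches {A,C,S,V,Y} ∋ V.
size 1: {A}, {C}, {R} …(+1); under {A} G still reaches {C,S,V,Y} ∋ V.
size 2: {A,C}, {A,R}, {A,S} …(+3); under {A,C} G still reaches {R,S,V,Y} ∋ V.
G↔V cannot be blocked by any observed set — no back-door set.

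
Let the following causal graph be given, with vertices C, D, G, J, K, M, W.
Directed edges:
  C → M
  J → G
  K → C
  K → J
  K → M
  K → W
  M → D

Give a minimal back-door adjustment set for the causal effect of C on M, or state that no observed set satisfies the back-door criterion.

desc(C)\{C}={D,M}; candidates ⊆ {G,J,K,W}.
size 0: {}; under {} C still reaches {D,G,J,K,M,W} ∋ M.
{K}: C⊥M given {K} in G with C→· removed — back-door holds.

C→M: minimal back-door set {K}.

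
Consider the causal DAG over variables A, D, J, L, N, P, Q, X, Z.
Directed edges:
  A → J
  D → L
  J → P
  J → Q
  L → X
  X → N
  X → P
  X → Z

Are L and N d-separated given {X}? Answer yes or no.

Yes — L ⊥ N | {X}.

Bayes-Ball from L | {X} reaches {D}.
N ∉ reach(L|{X}) ⇒ L ⊥ N | {X}.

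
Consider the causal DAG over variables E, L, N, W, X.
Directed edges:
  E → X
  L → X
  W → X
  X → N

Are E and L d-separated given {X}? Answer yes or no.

Bayes-Ball from E | {X} reaches {L,W}.
L ∈ reach(E|{X}) ⇒ E ⊥̸ L | {X}.

No — E and L are d-connected given {X}.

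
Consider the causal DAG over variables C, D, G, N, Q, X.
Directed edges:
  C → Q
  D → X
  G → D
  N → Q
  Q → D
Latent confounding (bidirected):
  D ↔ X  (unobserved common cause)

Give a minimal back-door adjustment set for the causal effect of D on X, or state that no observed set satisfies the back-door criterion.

desc(D)\{D}={X}; candidates ⊆ {C,G,N,Q}.
D↔X: latent back-door arc(s) into D.
size 0: {}; under {} D still reaches {C,G,N,Q,X} ∋ X.
size 1: {C}, {G}, {N} …(+1); under {C} D still reaches {G,N,Q,X} ∋ X.
size 2: {C,G}, {C,N}, {C,Q} …(+3); under {C,G} D still reaches {N,Q,X} ∋ X.
D↔X cannot be blocked by any observed set — no back-door set.

D→X: no observed back-door set.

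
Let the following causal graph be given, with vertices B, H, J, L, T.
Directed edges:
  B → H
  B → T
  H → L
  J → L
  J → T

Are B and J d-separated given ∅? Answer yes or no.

Bayes-Ball from B | ∅ reaches {H,L,T}.
J ∉ reach(B|∅) ⇒ B ⊥ J | ∅.

Yes — B ⊥ J | ∅.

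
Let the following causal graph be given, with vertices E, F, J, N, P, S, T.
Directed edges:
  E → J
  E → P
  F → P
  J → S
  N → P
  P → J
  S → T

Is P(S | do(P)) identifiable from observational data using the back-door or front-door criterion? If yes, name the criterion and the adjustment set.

P(S|do(P)): backdoor, adjust for {E}.

desc(P)\{P}={J,S,T}; candidates ⊆ {E,F,N}.
size 0: {}; under {} P still reaches {E,F,J,N,S,T} ∋ S.
{E}: P⊥S given {E} in G with P→· removed — back-door holds.
P(S|do(P)) = Σ_{E} P(S|P,E)·P(E).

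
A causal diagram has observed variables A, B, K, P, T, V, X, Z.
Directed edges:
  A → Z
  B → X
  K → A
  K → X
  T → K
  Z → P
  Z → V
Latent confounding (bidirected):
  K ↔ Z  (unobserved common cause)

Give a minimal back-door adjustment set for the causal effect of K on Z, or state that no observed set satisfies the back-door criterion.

K→Z: no observed back-door set.

desc(K)\{K}={A,P,V,X,Z}; candidates ⊆ {B,T}.
K↔Z: latent back-door arc(s) into K.
size 0: {}; under {} K still reaches {P,T,V,Z} ∋ Z.
size 1: {B}, {T}; under {B} K still reaches {P,T,V,Z} ∋ Z.
size 2: {B,T}; under {B,T} K still reaches {P,V,Z} ∋ Z.
K↔Z cannot be blocked by any observed set — no back-door set.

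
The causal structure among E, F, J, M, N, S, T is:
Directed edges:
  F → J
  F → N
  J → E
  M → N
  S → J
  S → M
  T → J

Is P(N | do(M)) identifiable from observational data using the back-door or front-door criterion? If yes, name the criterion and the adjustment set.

P(N|do(M)): backdoor, adjust for ∅.

desc(M)\{M}={N}; candidates ⊆ {E,F,J,S,T}.
∅: M⊥N given ∅ in G with M→· removed — back-door holds.
P(N|do(M)) = P(N|M) — no adjustment needed.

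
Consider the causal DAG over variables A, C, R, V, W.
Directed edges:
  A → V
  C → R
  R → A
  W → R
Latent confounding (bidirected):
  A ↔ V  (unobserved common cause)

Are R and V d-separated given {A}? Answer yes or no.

No — R and V are d-connected given {A}.

Bayes-Ball from R | {A} reaches {C,V,W}.
V ∈ reach(R|{A}) ⇒ R ⊥̸ V | {A}.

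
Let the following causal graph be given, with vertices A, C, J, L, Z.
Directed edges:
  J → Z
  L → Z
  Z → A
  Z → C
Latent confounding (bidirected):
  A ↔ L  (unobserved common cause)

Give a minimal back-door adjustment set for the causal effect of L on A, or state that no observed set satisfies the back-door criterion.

desc(L)\{L}={A,C,Z}; candidates ⊆ {J}.
L↔A: latent back-door arc(s) into L.
size 0: {}; under {} L still reaches {A} ∋ A.
size 1: {J}; under {J} L still reaches {A} ∋ A.
L↔A cannot be blocked by any observed set — no back-door set.

L→A: no observed back-door set.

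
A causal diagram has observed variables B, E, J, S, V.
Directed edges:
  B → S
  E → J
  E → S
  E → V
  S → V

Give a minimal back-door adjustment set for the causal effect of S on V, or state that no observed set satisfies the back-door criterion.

desc(S)\{S}={V}; candidates ⊆ {B,E,J}.
size 0: {}; under {} S still reaches {B,E,J,V} ∋ V.
{E}: S⊥V given {E} in G with S→· removed — back-door holds.

S→V: minimal back-door set {E}.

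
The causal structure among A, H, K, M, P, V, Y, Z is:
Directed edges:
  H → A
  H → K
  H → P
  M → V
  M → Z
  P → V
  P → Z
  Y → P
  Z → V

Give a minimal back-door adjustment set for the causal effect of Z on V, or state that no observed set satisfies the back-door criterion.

desc(Z)\{Z}={V}; candidates ⊆ {A,H,K,M,P,Y}.
size 0: {}; under {} Z still reaches {A,H,K,M,P,V,Y} ∋ V.
size 1: {A}, {H}, {K} …(+3); under {A} Z still reaches {H,K,M,P,V,Y} ∋ V.
{M,P}: Z⊥V given {M,P} in G with Z→· removed — back-door holds.

Z→V: minimal back-door set {M, P}.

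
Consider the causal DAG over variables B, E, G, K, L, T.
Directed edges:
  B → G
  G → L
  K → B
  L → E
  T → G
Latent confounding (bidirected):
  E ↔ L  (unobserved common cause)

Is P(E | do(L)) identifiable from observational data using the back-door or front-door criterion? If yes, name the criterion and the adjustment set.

P(E|do(L)): not identifiable (no BD/FD set).

desc(L)\{L}={E}; candidates ⊆ {B,G,K,T}.
L↔E: latent back-door arc(s) into L.
size 0: {}; under {} L still reaches {B,E,G,K,T} ∋ E.
size 1: {B}, {G}, {K} …(+1); under {B} L still reaches {E,G,T} ∋ E.
size 2: {B,G}, {B,K}, {B,T} …(+3); under {B,G} L still reaches {E} ∋ E.
L↔E cannot be blocked by any observed set — no back-door set.
No mediator lies on a directed L→…→E path.
Neither criterion identifies P(E|do(L)) in this graph.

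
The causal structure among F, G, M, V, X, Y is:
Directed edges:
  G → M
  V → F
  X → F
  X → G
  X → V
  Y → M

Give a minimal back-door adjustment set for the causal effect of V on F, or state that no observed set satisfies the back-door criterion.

desc(V)\{V}={F}; candidates ⊆ {G,M,X,Y}.
size 0: {}; under {} V still reaches {F,G,M,X} ∋ F.
{X}: V⊥F given {X} in G with V→· removed — back-door holds.

V→F: minimal back-door set {X}.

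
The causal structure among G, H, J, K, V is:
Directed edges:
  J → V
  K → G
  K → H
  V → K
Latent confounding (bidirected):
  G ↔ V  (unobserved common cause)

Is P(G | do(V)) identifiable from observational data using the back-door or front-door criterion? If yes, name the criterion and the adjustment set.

P(G|do(V)): frontdoor, adjust for {K}.

desc(V)\{V}={G,H,K}; candidates ⊆ {J}.
V↔G: latent back-door arc(s) into V.
size 0: {}; under {} V still reaches {G,J} ∋ G.
size 1: {J}; under {J} V still reaches {G} ∋ G.
V↔G cannot be blocked by any observed set — no back-door set.
{K}: (i) intercepts every directed V→G path; (ii) no back-door V→{K}; (iii) {V} blocks every back-door {K}→G. Front-door holds.
P(G|do(V)) = Σ_{K} P(K|V) Σ_{V'} P(G|K,V')P(V').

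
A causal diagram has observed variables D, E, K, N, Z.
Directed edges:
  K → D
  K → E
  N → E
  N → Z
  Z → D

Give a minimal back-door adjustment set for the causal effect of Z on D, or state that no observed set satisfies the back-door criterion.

Z→D: minimal back-door set ∅.

desc(Z)\{Z}={D}; candidates ⊆ {E,K,N}.
∅: Z⊥D given ∅ in G with Z→· removed — back-door holds.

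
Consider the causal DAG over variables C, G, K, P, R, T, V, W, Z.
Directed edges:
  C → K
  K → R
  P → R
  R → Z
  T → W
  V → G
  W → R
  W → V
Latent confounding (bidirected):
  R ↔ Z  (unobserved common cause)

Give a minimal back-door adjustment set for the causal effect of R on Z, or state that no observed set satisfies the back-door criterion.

R→Z: no observed back-door set.

desc(R)\{R}={Z}; candidates ⊆ {C,G,K,P,T,V,W}.
R↔Z: latent back-door arc(s) into R.
size 0: {}; under {} R still reaches {C,G,K,P,T,V,W,Z} ∋ Z.
size 1: {C}, {G}, {K} …(+4); under {C} R still reaches {G,K,P,T,V,W,Z} ∋ Z.
size 2: {C,G}, {C,K}, {C,P} …(+18); under {C,G} R still reaches {K,P,T,V,W,Z} ∋ Z.
R↔Z cannot be blocked by any observed set — no back-door set.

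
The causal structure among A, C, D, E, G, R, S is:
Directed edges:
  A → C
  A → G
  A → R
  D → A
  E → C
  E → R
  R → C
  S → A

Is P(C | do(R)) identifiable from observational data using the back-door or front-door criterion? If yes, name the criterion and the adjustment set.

P(C|do(R)): backdoor, adjust for {A, E}.

desc(R)\{R}={C}; candidates ⊆ {A,D,E,G,S}.
size 0: {}; under {} R still reaches {A,C,D,E,G,S} ∋ C.
size 1: {A}, {D}, {E} …(+2); under {A} R still reaches {C,E} ∋ C.
{A,E}: R⊥C given {A,E} in G with R→· removed — back-door holds.
P(C|do(R)) = Σ_{A,E} P(C|R,A,E)·P(A,E).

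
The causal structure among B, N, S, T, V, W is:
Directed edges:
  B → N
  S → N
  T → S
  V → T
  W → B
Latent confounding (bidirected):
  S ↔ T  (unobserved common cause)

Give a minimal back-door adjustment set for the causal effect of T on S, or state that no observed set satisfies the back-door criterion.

desc(T)\{T}={N,S}; candidates ⊆ {B,V,W}.
T↔S: latent back-door arc(s) into T.
size 0: {}; under {} T still reaches {N,S,V} ∋ S.
size 1: {B}, {V}, {W}; under {B} T still reaches {N,S,V} ∋ S.
size 2: {B,V}, {B,W}, {V,W}; under {B,V} T still reaches {N,S} ∋ S.
T↔S cannot be blocked by any observed set — no back-door set.

T→S: no observed back-door set.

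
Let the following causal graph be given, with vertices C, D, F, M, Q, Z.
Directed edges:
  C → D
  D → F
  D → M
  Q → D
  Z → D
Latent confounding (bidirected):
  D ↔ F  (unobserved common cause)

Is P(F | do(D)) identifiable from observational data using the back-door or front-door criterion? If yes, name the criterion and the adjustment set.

P(F|do(D)): not identifiable (no BD/FD set).

desc(D)\{D}={F,M}; candidates ⊆ {C,Q,Z}.
D↔F: latent back-door arc(s) into D.
size 0: {}; under {} D still reaches {C,F,Q,Z} ∋ F.
size 1: {C}, {Q}, {Z}; under {C} D still reaches {F,Q,Z} ∋ F.
size 2: {C,Q}, {C,Z}, {Q,Z}; under {C,Q} D still reaches {F,Z} ∋ F.
D↔F cannot be blocked by any observed set — no back-door set.
No mediator lies on a directed D→…→F path.
Neither criterion identifies P(F|do(D)) in this graph.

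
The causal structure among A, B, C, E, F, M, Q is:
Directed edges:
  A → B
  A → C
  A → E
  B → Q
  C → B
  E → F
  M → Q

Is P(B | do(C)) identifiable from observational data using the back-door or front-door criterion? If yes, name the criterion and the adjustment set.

desc(C)\{C}={B,Q}; candidates ⊆ {A,E,F,M}.
size 0: {}; under {} C still reaches {A,B,E,F,Q} ∋ B.
{A}: C⊥B given {A} in G with C→· removed — back-door holds.
P(B|do(C)) = Σ_{A} P(B|C,A)·P(A).

P(B|do(C)): backdoor, adjust for {A}.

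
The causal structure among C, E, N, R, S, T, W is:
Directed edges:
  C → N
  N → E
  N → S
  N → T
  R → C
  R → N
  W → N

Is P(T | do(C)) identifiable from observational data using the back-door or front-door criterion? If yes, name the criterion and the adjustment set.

P(T|do(C)): backdoor, adjust for {R}.

desc(C)\{C}={E,N,S,T}; candidates ⊆ {R,W}.
size 0: {}; under {} C still reaches {E,N,R,S,T} ∋ T.
{R}: C⊥T given {R} in G with C→· removed — back-door holds.
P(T|do(C)) = Σ_{R} P(T|C,R)·P(R).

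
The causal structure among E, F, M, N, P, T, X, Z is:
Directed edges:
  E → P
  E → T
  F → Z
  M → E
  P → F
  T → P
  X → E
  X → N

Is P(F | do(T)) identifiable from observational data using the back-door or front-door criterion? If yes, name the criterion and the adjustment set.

desc(T)\{T}={F,P,Z}; candidates ⊆ {E,M,N,X}.
size 0: {}; under {} T still reaches {E,F,M,N,P,X,Z} ∋ F.
{E}: T⊥F given {E} in G with T→· removed — back-door holds.
P(F|do(T)) = Σ_{E} P(F|T,E)·P(E).

P(F|do(T)): backdoor, adjust for {E}.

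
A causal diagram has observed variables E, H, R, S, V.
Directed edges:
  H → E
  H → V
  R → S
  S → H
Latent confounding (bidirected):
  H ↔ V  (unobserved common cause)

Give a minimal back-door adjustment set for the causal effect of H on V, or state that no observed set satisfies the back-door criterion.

desc(H)\{H}={E,V}; candidates ⊆ {R,S}.
H↔V: latent back-door arc(s) into H.
size 0: {}; under {} H still reaches {R,S,V} ∋ V.
size 1: {R}, {S}; under {R} H still reaches {S,V} ∋ V.
size 2: {R,S}; under {R,S} H still reaches {V} ∋ V.
H↔V cannot be blocked by any observed set — no back-door set.

H→V: no observed back-door set.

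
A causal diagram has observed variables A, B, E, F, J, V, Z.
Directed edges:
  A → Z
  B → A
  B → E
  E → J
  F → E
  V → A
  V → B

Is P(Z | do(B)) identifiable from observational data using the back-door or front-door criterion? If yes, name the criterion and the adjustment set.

desc(B)\{B}={A,E,J,Z}; candidates ⊆ {F,V}.
size 0: {}; under {} B still reaches {A,V,Z} ∋ Z.
{V}: B⊥Z given {V} in G with B→· removed — back-door holds.
P(Z|do(B)) = Σ_{V} P(Z|B,V)·P(V).

P(Z|do(B)): backdoor, adjust for {V}.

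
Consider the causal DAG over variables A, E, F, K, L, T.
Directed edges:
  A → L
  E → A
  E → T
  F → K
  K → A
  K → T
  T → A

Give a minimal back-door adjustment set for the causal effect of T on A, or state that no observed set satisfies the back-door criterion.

T→A: minimal back-door set {E, K}.

desc(T)\{T}={A,L}; candidates ⊆ {E,F,K}.
size 0: {}; under {} T still reaches {A,E,F,K,L} ∋ A.
size 1: {E}, {F}, {K}; under {E} T still reaches {A,F,K,L} ∋ A.
{E,K}: T⊥A given {E,K} in G with T→· removed — back-door holds.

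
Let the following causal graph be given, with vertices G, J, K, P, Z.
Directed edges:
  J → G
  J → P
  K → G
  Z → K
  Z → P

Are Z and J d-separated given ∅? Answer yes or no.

Bayes-Ball from Z | ∅ reaches {G,K,P}.
J ∉ reach(Z|∅) ⇒ Z ⊥ J | ∅.

Yes — Z ⊥ J | ∅.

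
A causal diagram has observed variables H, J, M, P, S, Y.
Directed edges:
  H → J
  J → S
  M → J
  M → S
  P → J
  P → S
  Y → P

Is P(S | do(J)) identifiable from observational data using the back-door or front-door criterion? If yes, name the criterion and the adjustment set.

P(S|do(J)): backdoor, adjust for {M, P}.

desc(J)\{J}={S}; candidates ⊆ {H,M,P,Y}.
size 0: {}; under {} J still reaches {H,M,P,S,Y} ∋ S.
size 1: {H}, {M}, {P} …(+1); under {H} J still reaches {M,P,S,Y} ∋ S.
{M,P}: J⊥S given {M,P} in G with J→· removed — back-door holds.
P(S|do(J)) = Σ_{M,P} P(S|J,M,P)·P(M,P).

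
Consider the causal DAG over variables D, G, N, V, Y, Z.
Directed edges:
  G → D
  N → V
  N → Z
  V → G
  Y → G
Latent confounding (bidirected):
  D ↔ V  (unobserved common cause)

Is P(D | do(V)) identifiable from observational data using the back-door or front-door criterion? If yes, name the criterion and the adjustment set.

desc(V)\{V}={D,G}; candidates ⊆ {N,Y,Z}.
V↔D: latent back-door arc(s) into V.
size 0: {}; under {} V still reaches {D,N,Z} ∋ D.
size 1: {N}, {Y}, {Z}; under {N} V still reaches {D} ∋ D.
size 2: {N,Y}, {N,Z}, {Y,Z}; under {N,Y} V still reaches {D} ∋ D.
V↔D cannot be blocked by any observed set — no back-door set.
{G}: (i) intercepts every directed V→D path; (ii) no back-door V→{G}; (iii) {V} blocks every back-door {G}→D. Front-door holds.
P(D|do(V)) = Σ_{G} P(G|V) Σ_{V'} P(D|G,V')P(V').

P(D|do(V)): frontdoor, adjust for {G}.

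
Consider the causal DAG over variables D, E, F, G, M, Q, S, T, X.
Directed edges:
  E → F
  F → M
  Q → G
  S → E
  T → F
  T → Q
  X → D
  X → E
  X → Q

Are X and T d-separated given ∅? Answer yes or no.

Yes — X ⊥ T | ∅.

Bayes-Ball from X | ∅ reaches {D,E,F,G,M,Q}.
T ∉ reach(X|∅) ⇒ X ⊥ T | ∅.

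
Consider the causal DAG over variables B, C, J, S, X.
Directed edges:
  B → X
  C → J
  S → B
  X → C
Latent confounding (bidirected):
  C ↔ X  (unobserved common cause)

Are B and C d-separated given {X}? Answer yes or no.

Bayes-Ball from B | {X} reaches {C,J,S}.
C ∈ reach(B|{X}) ⇒ B ⊥̸ C | {X}.

No — B and C are d-connected given {X}.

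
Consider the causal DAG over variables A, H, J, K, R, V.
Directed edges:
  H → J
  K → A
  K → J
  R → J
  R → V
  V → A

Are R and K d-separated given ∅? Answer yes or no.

Bayes-Ball from R | ∅ reaches {A,J,V}.
K ∉ reach(R|∅) ⇒ R ⊥ K | ∅.

Yes — R ⊥ K | ∅.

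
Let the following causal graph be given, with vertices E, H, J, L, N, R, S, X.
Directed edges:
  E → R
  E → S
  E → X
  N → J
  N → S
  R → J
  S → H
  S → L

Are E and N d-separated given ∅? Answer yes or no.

Yes — E ⊥ N | ∅.

Bayes-Ball from E | ∅ reaches {H,J,L,R,S,X}.
N ∉ reach(E|∅) ⇒ E ⊥ N | ∅.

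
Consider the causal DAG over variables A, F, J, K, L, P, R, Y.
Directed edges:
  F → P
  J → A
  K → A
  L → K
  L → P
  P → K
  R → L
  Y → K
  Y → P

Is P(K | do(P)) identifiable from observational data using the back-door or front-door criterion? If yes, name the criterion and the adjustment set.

desc(P)\{P}={A,K}; candidates ⊆ {F,J,L,R,Y}.
size 0: {}; under {} P still reaches {A,F,K,L,R,Y} ∋ K.
size 1: {F}, {J}, {L} …(+2); under {F} P still reaches {A,K,L,R,Y} ∋ K.
{L,Y}: P⊥K given {L,Y} in G with P→· removed — back-door holds.
P(K|do(P)) = Σ_{L,Y} P(K|P,L,Y)·P(L,Y).

P(K|do(P)): backdoor, adjust for {L, Y}.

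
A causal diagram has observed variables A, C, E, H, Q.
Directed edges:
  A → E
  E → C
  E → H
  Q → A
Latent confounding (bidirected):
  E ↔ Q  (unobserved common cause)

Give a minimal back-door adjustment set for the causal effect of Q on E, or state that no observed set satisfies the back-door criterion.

desc(Q)\{Q}={A,C,E,H}; candidates ⊆ {—}.
Q↔E: latent back-door arc(s) into Q.
size 0: {}; under {} Q still reaches {C,E,H} ∋ E.
Q↔E cannot be blocked by any observed set — no back-door set.

Q→E: no observed back-door set.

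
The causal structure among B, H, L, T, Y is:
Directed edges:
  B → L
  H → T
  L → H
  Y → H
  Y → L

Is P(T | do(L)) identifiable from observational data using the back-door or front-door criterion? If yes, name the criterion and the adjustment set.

P(T|do(L)): backdoor, adjust for {Y}.

desc(L)\{L}={H,T}; candidates ⊆ {B,Y}.
size 0: {}; under {} L still reaches {B,H,T,Y} ∋ T.
{Y}: L⊥T given {Y} in G with L→· removed — back-door holds.
P(T|do(L)) = Σ_{Y} P(T|L,Y)·P(Y).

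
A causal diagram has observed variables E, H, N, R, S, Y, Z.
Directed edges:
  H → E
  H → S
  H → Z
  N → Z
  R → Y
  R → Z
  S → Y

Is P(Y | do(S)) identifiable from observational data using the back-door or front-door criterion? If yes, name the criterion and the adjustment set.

desc(S)\{S}={Y}; candidates ⊆ {E,H,N,R,Z}.
∅: S⊥Y given ∅ in G with S→· removed — back-door holds.
P(Y|do(S)) = P(Y|S) — no adjustment needed.

P(Y|do(S)): backdoor, adjust for ∅.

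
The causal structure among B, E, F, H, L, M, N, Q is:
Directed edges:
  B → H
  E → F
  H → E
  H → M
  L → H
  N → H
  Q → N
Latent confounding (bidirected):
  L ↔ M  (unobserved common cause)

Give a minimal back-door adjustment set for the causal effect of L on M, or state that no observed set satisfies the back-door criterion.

L→M: no observed back-door set.

desc(L)\{L}={E,F,H,M}; candidates ⊆ {B,N,Q}.
L↔M: latent back-door arc(s) into L.
size 0: {}; under {} L still reaches {M} ∋ M.
size 1: {B}, {N}, {Q}; under {B} L still reaches {M} ∋ M.
size 2: {B,N}, {B,Q}, {N,Q}; under {B,N} L still reaches {M} ∋ M.
L↔M cannot be blocked by any observed set — no back-door set.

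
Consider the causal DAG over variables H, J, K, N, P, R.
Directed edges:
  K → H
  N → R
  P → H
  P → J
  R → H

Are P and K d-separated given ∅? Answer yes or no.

Yes — P ⊥ K | ∅.

Bayes-Ball from P | ∅ reaches {H,J}.
K ∉ reach(P|∅) ⇒ P ⊥ K | ∅.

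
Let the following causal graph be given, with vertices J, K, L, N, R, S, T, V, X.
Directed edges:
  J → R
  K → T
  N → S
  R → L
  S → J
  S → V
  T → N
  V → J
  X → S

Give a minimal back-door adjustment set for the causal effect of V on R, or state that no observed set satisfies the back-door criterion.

V→R: minimal back-door set {S}.

desc(V)\{V}={J,L,R}; candidates ⊆ {K,N,S,T,X}.
size 0: {}; under {} V still reaches {J,K,L,N,R,S,T,X} ∋ R.
{S}: V⊥R given {S} in G with V→· removed — back-door holds.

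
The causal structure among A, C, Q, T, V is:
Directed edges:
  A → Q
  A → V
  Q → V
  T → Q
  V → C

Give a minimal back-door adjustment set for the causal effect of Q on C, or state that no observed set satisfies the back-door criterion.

Q→C: minimal back-door set {A}.

desc(Q)\{Q}={C,V}; candidates ⊆ {A,T}.
size 0: {}; under {} Q still reaches {A,C,T,V} ∋ C.
{A}: Q⊥C given {A} in G with Q→· removed — back-door holds.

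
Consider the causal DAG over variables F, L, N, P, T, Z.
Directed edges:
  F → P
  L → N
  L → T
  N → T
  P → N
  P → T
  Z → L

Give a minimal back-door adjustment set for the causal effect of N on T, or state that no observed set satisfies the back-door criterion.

desc(N)\{N}={T}; candidates ⊆ {F,L,P,Z}.
size 0: {}; under {} N still reaches {F,L,P,T,Z} ∋ T.
size 1: {F}, {L}, {P} …(+1); under {F} N still reaches {L,P,T,Z} ∋ T.
{L,P}: N⊥T given {L,P} in G with N→· removed — back-door holds.

N→T: minimal back-door set {L, P}.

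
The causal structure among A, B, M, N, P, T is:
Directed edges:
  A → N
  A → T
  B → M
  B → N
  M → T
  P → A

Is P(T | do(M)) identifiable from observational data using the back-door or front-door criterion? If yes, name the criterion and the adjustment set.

desc(M)\{M}={T}; candidates ⊆ {A,B,N,P}.
∅: M⊥T given ∅ in G with M→· removed — back-door holds.
P(T|do(M)) = P(T|M) — no adjustment needed.

P(T|do(M)): backdoor, adjust for ∅.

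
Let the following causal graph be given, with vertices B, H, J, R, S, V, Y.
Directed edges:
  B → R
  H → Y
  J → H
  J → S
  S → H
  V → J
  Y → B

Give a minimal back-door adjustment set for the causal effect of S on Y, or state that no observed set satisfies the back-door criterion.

desc(S)\{S}={B,H,R,Y}; candidates ⊆ {J,V}.
size 0: {}; under {} S still reaches {B,H,J,R,V,Y} ∋ Y.
{J}: S⊥Y given {J} in G with S→· removed — back-door holds.

S→Y: minimal back-door set {J}.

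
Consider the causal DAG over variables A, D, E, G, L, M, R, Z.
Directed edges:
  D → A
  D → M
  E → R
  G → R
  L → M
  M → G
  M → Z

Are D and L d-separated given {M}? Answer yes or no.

Bayes-Ball from D | {M} reaches {A,L}.
L ∈ reach(D|{M}) ⇒ D ⊥̸ L | {M}.

No — D and L are d-connected given {M}.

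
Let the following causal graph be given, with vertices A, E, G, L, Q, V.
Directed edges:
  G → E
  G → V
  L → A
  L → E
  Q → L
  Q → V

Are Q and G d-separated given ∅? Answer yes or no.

Yes — Q ⊥ G | ∅.

Bayes-Ball from Q | ∅ reaches {A,E,L,V}.
G ∉ reach(Q|∅) ⇒ Q ⊥ G | ∅.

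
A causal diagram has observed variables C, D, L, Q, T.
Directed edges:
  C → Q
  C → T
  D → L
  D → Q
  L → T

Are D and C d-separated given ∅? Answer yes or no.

Yes — D ⊥ C | ∅.

Bayes-Ball from D | ∅ reaches {L,Q,T}.
C ∉ reach(D|∅) ⇒ D ⊥ C | ∅.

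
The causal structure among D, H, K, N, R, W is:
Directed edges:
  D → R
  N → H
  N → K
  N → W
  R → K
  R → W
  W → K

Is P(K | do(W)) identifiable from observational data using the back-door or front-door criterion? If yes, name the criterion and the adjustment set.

desc(W)\{W}={K}; candidates ⊆ {D,H,N,R}.
size 0: {}; under {} W still reaches {D,H,K,N,R} ∋ K.
size 1: {D}, {H}, {N} …(+1); under {D} W still reaches {H,K,N,R} ∋ K.
{N,R}: W⊥K given {N,R} in G with W→· removed — back-door holds.
P(K|do(W)) = Σ_{N,R} P(K|W,N,R)·P(N,R).

P(K|do(W)): backdoor, adjust for {N, R}.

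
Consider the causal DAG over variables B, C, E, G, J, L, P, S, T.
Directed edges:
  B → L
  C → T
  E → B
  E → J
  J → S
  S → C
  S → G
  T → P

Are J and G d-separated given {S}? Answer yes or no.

Yes — J ⊥ G | {S}.

Bayes-Ball from J | {S} reaches {B,E,L}.
G ∉ reach(J|{S}) ⇒ J ⊥ G | {S}.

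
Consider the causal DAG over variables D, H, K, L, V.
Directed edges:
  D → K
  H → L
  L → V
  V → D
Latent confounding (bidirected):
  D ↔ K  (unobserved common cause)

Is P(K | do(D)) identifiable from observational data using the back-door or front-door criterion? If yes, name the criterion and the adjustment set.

desc(D)\{D}={K}; candidates ⊆ {H,L,V}.
D↔K: latent back-door arc(s) into D.
size 0: {}; under {} D still reaches {H,K,L,V} ∋ K.
size 1: {H}, {L}, {V}; under {H} D still reaches {K,L,V} ∋ K.
size 2: {H,L}, {H,V}, {L,V}; under {H,L} D still reaches {K,V} ∋ K.
D↔K cannot be blocked by any observed set — no back-door set.
No mediator lies on a directed D→…→K path.
Neither criterion identifies P(K|do(D)) in this graph.

P(K|do(D)): not identifiable (no BD/FD set).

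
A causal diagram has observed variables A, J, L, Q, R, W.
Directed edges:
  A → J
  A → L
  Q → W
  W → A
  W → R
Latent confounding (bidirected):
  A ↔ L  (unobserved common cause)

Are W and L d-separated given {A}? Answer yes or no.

Bayes-Ball from W | {A} reaches {L,Q,R}.
L ∈ reach(W|{A}) ⇒ W ⊥̸ L | {A}.

No — W and L are d-connected given {A}.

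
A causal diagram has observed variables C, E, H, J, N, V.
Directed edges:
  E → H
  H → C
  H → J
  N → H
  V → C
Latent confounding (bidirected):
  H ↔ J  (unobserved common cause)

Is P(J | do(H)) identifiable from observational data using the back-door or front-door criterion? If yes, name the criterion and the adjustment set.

desc(H)\{H}={C,J}; candidates ⊆ {E,N,V}.
H↔J: latent back-door arc(s) into H.
size 0: {}; under {} H still reaches {E,J,N} ∋ J.
size 1: {E}, {N}, {V}; under {E} H still reaches {J,N} ∋ J.
size 2: {E,N}, {E,V}, {N,V}; under {E,N} H still reaches {J} ∋ J.
H↔J cannot be blocked by any observed set — no back-door set.
No mediator lies on a directed H→…→J path.
Neither criterion identifies P(J|do(H)) in this graph.

P(J|do(H)): not identifiable (no BD/FD set).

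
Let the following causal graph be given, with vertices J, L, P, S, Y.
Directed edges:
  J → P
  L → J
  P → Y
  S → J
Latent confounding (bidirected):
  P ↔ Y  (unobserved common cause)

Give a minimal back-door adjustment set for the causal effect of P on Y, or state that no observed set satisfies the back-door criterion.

desc(P)\{P}={Y}; candidates ⊆ {J,L,S}.
P↔Y: latent back-door arc(s) into P.
size 0: {}; under {} P still reaches {J,L,S,Y} ∋ Y.
size 1: {J}, {L}, {S}; under {J} P still reaches {Y} ∋ Y.
size 2: {J,L}, {J,S}, {L,S}; under {J,L} P still reaches {Y} ∋ Y.
P↔Y cannot be blocked by any observed set — no back-door set.

P→Y: no observed back-door set.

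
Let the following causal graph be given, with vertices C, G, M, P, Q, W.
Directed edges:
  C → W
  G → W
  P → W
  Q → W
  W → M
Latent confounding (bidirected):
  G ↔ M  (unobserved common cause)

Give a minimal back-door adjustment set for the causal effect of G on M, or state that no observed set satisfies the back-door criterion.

desc(G)\{G}={M,W}; candidates ⊆ {C,P,Q}.
G↔M: latent back-door arc(s) into G.
size 0: {}; under {} G still reaches {M} ∋ M.
size 1: {C}, {P}, {Q}; under {C} G still reaches {M} ∋ M.
size 2: {C,P}, {C,Q}, {P,Q}; under {C,P} G still reaches {M} ∋ M.
G↔M cannot be blocked by any observed set — no back-door set.

G→M: no observed back-door set.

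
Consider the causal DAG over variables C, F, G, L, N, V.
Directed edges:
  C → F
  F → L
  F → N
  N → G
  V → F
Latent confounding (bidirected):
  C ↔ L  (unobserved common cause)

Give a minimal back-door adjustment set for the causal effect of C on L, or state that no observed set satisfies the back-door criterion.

C→L: no observed back-door set.

desc(C)\{C}={F,G,L,N}; candidates ⊆ {V}.
C↔L: latent back-door arc(s) into C.
size 0: {}; under {} C still reaches {L} ∋ L.
size 1: {V}; under {V} C still reaches {L} ∋ L.
C↔L cannot be blocked by any observed set — no back-door set.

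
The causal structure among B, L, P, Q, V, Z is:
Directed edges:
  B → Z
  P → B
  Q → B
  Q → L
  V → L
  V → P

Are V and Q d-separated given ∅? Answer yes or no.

Yes — V ⊥ Q | ∅.

Bayes-Ball from V | ∅ reaches {B,L,P,Z}.
Q ∉ reach(V|∅) ⇒ V ⊥ Q | ∅.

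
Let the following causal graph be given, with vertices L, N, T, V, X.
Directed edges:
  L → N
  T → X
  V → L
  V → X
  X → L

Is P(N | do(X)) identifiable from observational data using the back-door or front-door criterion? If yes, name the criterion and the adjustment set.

desc(X)\{X}={L,N}; candidates ⊆ {T,V}.
size 0: {}; under {} X still reaches {L,N,T,V} ∋ N.
{V}: X⊥N given {V} in G with X→· removed — back-door holds.
P(N|do(X)) = Σ_{V} P(N|X,V)·P(V).

P(N|do(X)): backdoor, adjust for {V}.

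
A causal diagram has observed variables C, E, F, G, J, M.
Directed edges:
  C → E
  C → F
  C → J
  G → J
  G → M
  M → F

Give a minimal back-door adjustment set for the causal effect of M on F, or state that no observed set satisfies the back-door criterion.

desc(M)\{M}={F}; candidates ⊆ {C,E,G,J}.
∅: M⊥F given ∅ in G with M→· removed — back-door holds.

M→F: minimal back-door set ∅.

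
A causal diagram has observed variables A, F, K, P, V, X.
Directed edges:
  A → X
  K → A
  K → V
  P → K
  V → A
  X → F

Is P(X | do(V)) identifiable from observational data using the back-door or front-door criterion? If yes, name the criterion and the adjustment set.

desc(V)\{V}={A,F,X}; candidates ⊆ {K,P}.
size 0: {}; under {} V still reaches {A,F,K,P,X} ∋ X.
{K}: V⊥X given {K} in G with V→· removed — back-door holds.
P(X|do(V)) = Σ_{K} P(X|V,K)·P(K).

P(X|do(V)): backdoor, adjust for {K}.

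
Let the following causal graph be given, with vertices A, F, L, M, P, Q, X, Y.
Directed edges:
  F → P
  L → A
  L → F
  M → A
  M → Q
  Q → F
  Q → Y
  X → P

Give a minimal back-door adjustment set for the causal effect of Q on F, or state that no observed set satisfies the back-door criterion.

desc(Q)\{Q}={F,P,Y}; candidates ⊆ {A,L,M,X}.
∅: Q⊥F given ∅ in G with Q→· removed — back-door holds.

Q→F: minimal back-door set ∅.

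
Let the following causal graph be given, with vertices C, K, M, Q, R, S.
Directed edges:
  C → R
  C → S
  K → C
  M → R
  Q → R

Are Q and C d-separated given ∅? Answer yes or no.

Yes — Q ⊥ C | ∅.

Bayes-Ball from Q | ∅ reaches {R}.
C ∉ reach(Q|∅) ⇒ Q ⊥ C | ∅.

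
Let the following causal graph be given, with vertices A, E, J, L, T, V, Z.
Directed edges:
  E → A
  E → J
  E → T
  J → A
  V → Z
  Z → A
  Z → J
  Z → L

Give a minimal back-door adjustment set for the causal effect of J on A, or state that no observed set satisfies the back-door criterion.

desc(J)\{J}={A}; candidates ⊆ {E,L,T,V,Z}.
size 0: {}; under {} J still reaches {A,E,L,T,V,Z} ∋ A.
size 1: {E}, {L}, {T} …(+2); under {E} J still reaches {A,L,V,Z} ∋ A.
{E,Z}: J⊥A given {E,Z} in G with J→· removed — back-door holds.

J→A: minimal back-door set {E, Z}.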